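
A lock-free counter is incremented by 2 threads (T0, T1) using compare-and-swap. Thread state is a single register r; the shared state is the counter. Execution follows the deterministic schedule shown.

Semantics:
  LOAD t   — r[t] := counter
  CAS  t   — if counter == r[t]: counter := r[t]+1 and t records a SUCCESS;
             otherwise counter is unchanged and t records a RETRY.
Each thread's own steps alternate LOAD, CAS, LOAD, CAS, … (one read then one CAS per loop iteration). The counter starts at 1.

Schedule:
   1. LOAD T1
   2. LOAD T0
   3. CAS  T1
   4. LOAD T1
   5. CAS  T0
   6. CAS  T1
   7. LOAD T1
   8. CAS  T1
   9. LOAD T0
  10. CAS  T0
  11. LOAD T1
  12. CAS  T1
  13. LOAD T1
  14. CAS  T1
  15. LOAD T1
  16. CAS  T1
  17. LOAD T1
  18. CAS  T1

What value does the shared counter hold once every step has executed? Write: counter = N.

counter = 9

1. LOAD T1 → mem=1 r[T1]=1 [LOAD]
2. LOAD T0 → mem=1 r[T0]=1 [LOAD]
3. CAS T1 → mem=2 r[T1]=1 [OK]
4. LOAD T1 → mem=2 r[T1]=2 [LOAD]
5. CAS T0 → mem=2 r[T0]=1 [RETRY]
6. CAS T1 → mem=3 r[T1]=2 [OK]
7. LOAD T1 → mem=3 r[T1]=3 [LOAD]
8. CAS T1 → mem=4 r[T1]=3 [OK]
9. LOAD T0 → mem=4 r[T0]=4 [LOAD]
10. CAS T0 → mem=5 r[T0]=4 [OK]
11. LOAD T1 → mem=5 r[T1]=5 [LOAD]
12. CAS T1 → mem=6 r[T1]=5 [OK]
13. LOAD T1 → mem=6 r[T1]=6 [LOAD]
14. CAS T1 → mem=7 r[T1]=6 [OK]
15. LOAD T1 → mem=7 r[T1]=7 [LOAD]
16. CAS T1 → mem=8 r[T1]=7 [OK]
17. LOAD T1 → mem=8 r[T1]=8 [LOAD]
18. CAS T1 → mem=9 r[T1]=8 [OK]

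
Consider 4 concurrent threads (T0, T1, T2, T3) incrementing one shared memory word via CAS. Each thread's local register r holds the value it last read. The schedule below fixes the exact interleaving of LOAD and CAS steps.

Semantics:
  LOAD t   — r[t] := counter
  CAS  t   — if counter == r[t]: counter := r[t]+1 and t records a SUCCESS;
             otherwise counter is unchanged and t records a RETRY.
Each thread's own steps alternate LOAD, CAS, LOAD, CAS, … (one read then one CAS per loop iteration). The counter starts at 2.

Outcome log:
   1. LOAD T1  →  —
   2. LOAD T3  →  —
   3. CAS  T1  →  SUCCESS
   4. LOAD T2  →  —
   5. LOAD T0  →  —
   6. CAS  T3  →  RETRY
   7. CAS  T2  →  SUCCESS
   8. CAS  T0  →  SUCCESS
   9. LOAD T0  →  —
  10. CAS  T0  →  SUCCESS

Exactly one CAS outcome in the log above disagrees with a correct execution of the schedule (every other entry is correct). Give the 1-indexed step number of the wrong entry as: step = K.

step = 8

Re-executing:
step 1: T1 LOAD ⇒ load; ctr=2 reg=2
step 2: T3 LOAD ⇒ load; ctr=2 reg=2
step 3: T1 CAS ⇒ ok; ctr=3 reg=2
step 4: T2 LOAD ⇒ load; ctr=3 reg=3
step 5: T0 LOAD ⇒ load; ctr=3 reg=3
step 6: T3 CAS ⇒ retry; ctr=3 reg=2
step 7: T2 CAS ⇒ ok; ctr=4 reg=3
step 8: T0 CAS ⇒ retry; ctr=4 reg=3
step 9: T0 LOAD ⇒ load; ctr=4 reg=4
step 10: T0 CAS ⇒ ok; ctr=5 reg=4
Mismatch at 8.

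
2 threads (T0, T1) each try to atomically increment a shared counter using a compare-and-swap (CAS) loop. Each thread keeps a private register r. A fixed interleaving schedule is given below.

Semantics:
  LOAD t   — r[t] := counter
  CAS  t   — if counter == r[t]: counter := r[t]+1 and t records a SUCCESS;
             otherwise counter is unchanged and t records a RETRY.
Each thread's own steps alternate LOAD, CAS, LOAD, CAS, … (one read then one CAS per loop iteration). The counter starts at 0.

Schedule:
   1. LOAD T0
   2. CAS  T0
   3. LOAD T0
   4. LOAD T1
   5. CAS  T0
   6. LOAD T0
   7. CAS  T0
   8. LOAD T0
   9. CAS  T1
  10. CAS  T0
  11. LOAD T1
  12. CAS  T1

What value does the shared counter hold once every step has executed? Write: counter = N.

counter = 5

step 1: T0 LOAD ⇒ load; ctr=0 reg=0
step 2: T0 CAS ⇒ ok; ctr=1 reg=0
step 3: T0 LOAD ⇒ load; ctr=1 reg=1
step 4: T1 LOAD ⇒ load; ctr=1 reg=1
step 5: T0 CAS ⇒ ok; ctr=2 reg=1
step 6: T0 LOAD ⇒ load; ctr=2 reg=2
step 7: T0 CAS ⇒ ok; ctr=3 reg=2
step 8: T0 LOAD ⇒ load; ctr=3 reg=3
step 9: T1 CAS ⇒ retry; ctr=3 reg=1
step 10: T0 CAS ⇒ ok; ctr=4 reg=3
step 11: T1 LOAD ⇒ load; ctr=4 reg=4
step 12: T1 CAS ⇒ ok; ctr=5 reg=4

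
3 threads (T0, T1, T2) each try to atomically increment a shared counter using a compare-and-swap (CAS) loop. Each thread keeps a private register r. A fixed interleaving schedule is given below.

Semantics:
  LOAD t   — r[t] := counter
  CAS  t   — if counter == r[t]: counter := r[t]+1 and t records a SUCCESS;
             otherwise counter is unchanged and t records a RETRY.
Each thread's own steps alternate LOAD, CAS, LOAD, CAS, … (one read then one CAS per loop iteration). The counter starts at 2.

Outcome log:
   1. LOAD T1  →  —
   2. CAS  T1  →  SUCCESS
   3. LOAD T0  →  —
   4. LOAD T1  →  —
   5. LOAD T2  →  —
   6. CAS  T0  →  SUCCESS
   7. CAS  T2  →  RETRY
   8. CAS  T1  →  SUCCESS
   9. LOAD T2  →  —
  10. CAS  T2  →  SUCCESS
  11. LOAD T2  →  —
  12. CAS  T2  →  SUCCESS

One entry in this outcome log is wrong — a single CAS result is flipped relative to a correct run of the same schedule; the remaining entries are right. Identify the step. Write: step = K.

step = 8

Reference trace:
T1 LOAD — after: cnt=2, r=2 — load
T1 CAS — after: cnt=3, r=2 — ok
T0 LOAD — after: cnt=3, r=3 — load
T1 LOAD — after: cnt=3, r=3 — load
T2 LOAD — after: cnt=3, r=3 — load
T0 CAS — after: cnt=4, r=3 — ok
T2 CAS — after: cnt=4, r=3 — retry
T1 CAS — after: cnt=4, r=3 — retry
T2 LOAD — after: cnt=4, r=4 — load
T2 CAS — after: cnt=5, r=4 — ok
T2 LOAD — after: cnt=5, r=5 — load
T2 CAS — after: cnt=6, r=5 — ok
Log disagrees first at step 8.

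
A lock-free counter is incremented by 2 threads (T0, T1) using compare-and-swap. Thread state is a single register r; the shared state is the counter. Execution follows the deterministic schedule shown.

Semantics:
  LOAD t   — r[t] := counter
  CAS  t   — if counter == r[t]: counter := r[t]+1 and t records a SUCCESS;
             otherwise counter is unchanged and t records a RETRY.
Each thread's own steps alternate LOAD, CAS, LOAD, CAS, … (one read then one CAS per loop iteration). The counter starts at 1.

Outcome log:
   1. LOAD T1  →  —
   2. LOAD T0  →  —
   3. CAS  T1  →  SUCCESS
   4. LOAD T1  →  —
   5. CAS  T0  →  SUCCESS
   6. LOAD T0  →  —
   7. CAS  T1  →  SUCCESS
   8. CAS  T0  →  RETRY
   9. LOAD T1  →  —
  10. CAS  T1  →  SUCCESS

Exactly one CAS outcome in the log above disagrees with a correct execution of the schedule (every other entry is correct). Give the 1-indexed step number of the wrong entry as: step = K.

step = 5

Re-executing:
[1] T1.load  rd  (counter 1, T1.r 1)
[2] T0.load  rd  (counter 1, T0.r 1)
[3] T1.cas  hit  (counter 2, T1.r 1)
[4] T1.load  rd  (counter 2, T1.r 2)
[5] T0.cas  miss  (counter 2, T0.r 1)
[6] T0.load  rd  (counter 2, T0.r 2)
[7] T1.cas  hit  (counter 3, T1.r 2)
[8] T0.cas  miss  (counter 3, T0.r 2)
[9] T1.load  rd  (counter 3, T1.r 3)
[10] T1.cas  hit  (counter 4, T1.r 3)
Log disagrees first at step 5.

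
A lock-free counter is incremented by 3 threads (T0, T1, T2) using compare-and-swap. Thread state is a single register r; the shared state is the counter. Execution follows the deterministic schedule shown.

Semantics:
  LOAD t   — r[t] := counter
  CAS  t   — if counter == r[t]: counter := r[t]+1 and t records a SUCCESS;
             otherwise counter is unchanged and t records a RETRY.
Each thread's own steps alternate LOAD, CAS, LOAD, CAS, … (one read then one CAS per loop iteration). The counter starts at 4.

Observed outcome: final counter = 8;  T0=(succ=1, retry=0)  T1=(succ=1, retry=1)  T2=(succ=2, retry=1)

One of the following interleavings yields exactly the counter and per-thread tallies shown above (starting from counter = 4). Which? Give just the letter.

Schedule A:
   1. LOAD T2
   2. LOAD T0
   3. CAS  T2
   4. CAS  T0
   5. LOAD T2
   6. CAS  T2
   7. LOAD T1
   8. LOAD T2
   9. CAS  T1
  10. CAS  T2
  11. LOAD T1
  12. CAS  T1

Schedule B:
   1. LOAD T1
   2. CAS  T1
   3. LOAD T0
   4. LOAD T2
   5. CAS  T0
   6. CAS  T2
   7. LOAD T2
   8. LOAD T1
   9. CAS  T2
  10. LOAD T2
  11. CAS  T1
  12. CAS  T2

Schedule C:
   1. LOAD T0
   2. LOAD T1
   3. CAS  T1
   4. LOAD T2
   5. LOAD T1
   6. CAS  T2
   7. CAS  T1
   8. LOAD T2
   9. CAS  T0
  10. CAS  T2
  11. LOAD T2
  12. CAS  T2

B

Run B:
T1 LOAD — after: cnt=4, r=4 — load
T1 CAS — after: cnt=5, r=4 — ok
T0 LOAD — after: cnt=5, r=5 — load
T2 LOAD — after: cnt=5, r=5 — load
T0 CAS — after: cnt=6, r=5 — ok
T2 CAS — after: cnt=6, r=5 — retry
T2 LOAD — after: cnt=6, r=6 — load
T1 LOAD — after: cnt=6, r=6 — load
T2 CAS — after: cnt=7, r=6 — ok
T2 LOAD — after: cnt=7, r=7 — load
T1 CAS — after: cnt=7, r=6 — retry
T2 CAS — after: cnt=8, r=7 — ok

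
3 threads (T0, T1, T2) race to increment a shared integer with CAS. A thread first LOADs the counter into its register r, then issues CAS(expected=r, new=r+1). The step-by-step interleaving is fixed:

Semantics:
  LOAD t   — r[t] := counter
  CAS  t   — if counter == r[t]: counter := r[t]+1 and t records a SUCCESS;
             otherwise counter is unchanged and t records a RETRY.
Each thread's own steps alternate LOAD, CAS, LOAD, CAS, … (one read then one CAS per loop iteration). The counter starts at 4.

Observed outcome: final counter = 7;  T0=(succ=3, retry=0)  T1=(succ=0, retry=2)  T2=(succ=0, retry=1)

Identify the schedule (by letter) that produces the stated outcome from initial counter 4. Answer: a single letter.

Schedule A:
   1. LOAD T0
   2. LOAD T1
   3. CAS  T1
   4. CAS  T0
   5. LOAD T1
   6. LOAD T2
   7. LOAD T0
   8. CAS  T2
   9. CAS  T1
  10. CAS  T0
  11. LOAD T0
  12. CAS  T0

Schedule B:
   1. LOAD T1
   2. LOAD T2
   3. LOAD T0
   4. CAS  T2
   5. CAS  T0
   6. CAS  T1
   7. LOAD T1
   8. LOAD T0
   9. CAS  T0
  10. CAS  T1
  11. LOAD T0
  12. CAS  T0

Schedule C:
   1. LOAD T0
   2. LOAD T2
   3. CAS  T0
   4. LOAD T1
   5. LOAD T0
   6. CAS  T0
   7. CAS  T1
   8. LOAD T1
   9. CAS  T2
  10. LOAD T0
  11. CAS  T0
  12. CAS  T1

C

Tracing schedule C:
[1] T0.load  rd  (counter 4, T0.r 4)
[2] T2.load  rd  (counter 4, T2.r 4)
[3] T0.cas  hit  (counter 5, T0.r 4)
[4] T1.load  rd  (counter 5, T1.r 5)
[5] T0.load  rd  (counter 5, T0.r 5)
[6] T0.cas  hit  (counter 6, T0.r 5)
[7] T1.cas  miss  (counter 6, T1.r 5)
[8] T1.load  rd  (counter 6, T1.r 6)
[9] T2.cas  miss  (counter 6, T2.r 4)
[10] T0.load  rd  (counter 6, T0.r 6)
[11] T0.cas  hit  (counter 7, T0.r 6)
[12] T1.cas  miss  (counter 7, T1.r 6)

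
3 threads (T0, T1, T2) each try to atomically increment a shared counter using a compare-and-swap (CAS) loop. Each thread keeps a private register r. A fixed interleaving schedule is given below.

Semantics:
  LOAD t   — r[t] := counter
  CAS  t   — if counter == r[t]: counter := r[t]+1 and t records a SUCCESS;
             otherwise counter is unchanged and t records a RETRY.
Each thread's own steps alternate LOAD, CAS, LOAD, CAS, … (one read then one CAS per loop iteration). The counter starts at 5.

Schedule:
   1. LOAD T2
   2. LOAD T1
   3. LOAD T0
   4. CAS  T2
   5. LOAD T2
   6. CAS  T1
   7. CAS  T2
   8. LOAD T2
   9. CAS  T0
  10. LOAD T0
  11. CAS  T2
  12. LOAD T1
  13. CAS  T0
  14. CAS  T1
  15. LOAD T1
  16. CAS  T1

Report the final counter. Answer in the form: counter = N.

   1) LOAD T2:  M=5  r_T2=5
   2) LOAD T1:  M=5  r_T1=5
   3) LOAD T0:  M=5  r_T0=5
   4) CAS  T2:  M=6  r_T2=5 ✓
   5) LOAD T2:  M=6  r_T2=6
   6) CAS  T1:  M=6  r_T1=5 ✗
   7) CAS  T2:  M=7  r_T2=6 ✓
   8) LOAD T2:  M=7  r_T2=7
   9) CAS  T0:  M=7  r_T0=5 ✗
  10) LOAD T0:  M=7  r_T0=7
  11) CAS  T2:  M=8  r_T2=7 ✓
  12) LOAD T1:  M=8  r_T1=8
  13) CAS  T0:  M=8  r_T0=7 ✗
  14) CAS  T1:  M=9  r_T1=8 ✓
  15) LOAD T1:  M=9  r_T1=9
  16) CAS  T1:  M=10  r_T1=9 ✓

counter = 10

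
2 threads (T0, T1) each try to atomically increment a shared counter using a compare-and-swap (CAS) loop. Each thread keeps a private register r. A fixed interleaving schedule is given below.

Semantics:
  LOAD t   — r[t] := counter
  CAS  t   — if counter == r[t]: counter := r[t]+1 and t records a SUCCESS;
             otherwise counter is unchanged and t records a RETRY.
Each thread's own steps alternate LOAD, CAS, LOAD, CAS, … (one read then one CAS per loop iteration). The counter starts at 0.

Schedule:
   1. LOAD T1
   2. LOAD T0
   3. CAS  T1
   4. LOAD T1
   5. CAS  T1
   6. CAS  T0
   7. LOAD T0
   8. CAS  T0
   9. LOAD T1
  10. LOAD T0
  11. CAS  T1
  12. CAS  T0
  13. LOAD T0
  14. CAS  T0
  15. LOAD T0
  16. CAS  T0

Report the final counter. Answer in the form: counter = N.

T1 LOAD — after: cnt=0, r=0 — load
T0 LOAD — after: cnt=0, r=0 — load
T1 CAS — after: cnt=1, r=0 — ok
T1 LOAD — after: cnt=1, r=1 — load
T1 CAS — after: cnt=2, r=1 — ok
T0 CAS — after: cnt=2, r=0 — retry
T0 LOAD — after: cnt=2, r=2 — load
T0 CAS — after: cnt=3, r=2 — ok
T1 LOAD — after: cnt=3, r=3 — load
T0 LOAD — after: cnt=3, r=3 — load
T1 CAS — after: cnt=4, r=3 — ok
T0 CAS — after: cnt=4, r=3 — retry
T0 LOAD — after: cnt=4, r=4 — load
T0 CAS — after: cnt=5, r=4 — ok
T0 LOAD — after: cnt=5, r=5 — load
T0 CAS — after: cnt=6, r=5 — ok

counter = 6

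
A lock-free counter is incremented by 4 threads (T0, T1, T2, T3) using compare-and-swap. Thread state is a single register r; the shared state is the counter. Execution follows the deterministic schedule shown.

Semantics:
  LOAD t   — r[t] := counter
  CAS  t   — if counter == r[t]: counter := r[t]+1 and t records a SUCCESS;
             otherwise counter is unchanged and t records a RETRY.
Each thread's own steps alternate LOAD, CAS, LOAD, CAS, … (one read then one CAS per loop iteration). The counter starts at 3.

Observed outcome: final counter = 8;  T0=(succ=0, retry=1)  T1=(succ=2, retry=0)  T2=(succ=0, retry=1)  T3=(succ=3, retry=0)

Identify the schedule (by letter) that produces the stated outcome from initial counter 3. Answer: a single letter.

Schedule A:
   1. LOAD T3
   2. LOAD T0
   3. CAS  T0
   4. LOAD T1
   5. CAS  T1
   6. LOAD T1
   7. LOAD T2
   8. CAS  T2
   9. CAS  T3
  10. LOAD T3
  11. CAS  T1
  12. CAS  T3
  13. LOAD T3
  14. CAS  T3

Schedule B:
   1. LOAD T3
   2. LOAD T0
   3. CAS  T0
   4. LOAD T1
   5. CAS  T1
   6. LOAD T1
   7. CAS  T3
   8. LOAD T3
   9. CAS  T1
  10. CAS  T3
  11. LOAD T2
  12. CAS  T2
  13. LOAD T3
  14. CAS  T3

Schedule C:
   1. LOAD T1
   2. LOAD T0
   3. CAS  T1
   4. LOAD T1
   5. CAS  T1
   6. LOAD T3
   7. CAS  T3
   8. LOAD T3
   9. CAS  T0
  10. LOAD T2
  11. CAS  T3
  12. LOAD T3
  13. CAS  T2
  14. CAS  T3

C

Tracing schedule C:
[1] T1.load  rd  (counter 3, T1.r 3)
[2] T0.load  rd  (counter 3, T0.r 3)
[3] T1.cas  hit  (counter 4, T1.r 3)
[4] T1.load  rd  (counter 4, T1.r 4)
[5] T1.cas  hit  (counter 5, T1.r 4)
[6] T3.load  rd  (counter 5, T3.r 5)
[7] T3.cas  hit  (counter 6, T3.r 5)
[8] T3.load  rd  (counter 6, T3.r 6)
[9] T0.cas  miss  (counter 6, T0.r 3)
[10] T2.load  rd  (counter 6, T2.r 6)
[11] T3.cas  hit  (counter 7, T3.r 6)
[12] T3.load  rd  (counter 7, T3.r 7)
[13] T2.cas  miss  (counter 7, T2.r 6)
[14] T3.cas  hit  (counter 8, T3.r 7)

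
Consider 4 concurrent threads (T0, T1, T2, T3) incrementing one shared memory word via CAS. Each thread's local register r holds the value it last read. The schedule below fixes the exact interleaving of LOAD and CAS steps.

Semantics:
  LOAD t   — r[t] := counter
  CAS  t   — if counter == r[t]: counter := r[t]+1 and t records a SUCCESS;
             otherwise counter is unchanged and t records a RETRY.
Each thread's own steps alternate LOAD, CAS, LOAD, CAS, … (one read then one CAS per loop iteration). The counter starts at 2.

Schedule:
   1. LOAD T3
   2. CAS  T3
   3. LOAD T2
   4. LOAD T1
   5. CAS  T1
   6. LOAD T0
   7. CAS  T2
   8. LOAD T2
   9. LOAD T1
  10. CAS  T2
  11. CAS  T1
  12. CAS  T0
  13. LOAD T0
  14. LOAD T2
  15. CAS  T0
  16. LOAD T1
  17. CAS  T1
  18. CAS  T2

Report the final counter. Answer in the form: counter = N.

counter = 7

   1) LOAD T3:  M=2  r_T3=2
   2) CAS  T3:  M=3  r_T3=2 ✓
   3) LOAD T2:  M=3  r_T2=3
   4) LOAD T1:  M=3  r_T1=3
   5) CAS  T1:  M=4  r_T1=3 ✓
   6) LOAD T0:  M=4  r_T0=4
   7) CAS  T2:  M=4  r_T2=3 ✗
   8) LOAD T2:  M=4  r_T2=4
   9) LOAD T1:  M=4  r_T1=4
  10) CAS  T2:  M=5  r_T2=4 ✓
  11) CAS  T1:  M=5  r_T1=4 ✗
  12) CAS  T0:  M=5  r_T0=4 ✗
  13) LOAD T0:  M=5  r_T0=5
  14) LOAD T2:  M=5  r_T2=5
  15) CAS  T0:  M=6  r_T0=5 ✓
  16) LOAD T1:  M=6  r_T1=6
  17) CAS  T1:  M=7  r_T1=6 ✓
  18) CAS  T2:  M=7  r_T2=5 ✗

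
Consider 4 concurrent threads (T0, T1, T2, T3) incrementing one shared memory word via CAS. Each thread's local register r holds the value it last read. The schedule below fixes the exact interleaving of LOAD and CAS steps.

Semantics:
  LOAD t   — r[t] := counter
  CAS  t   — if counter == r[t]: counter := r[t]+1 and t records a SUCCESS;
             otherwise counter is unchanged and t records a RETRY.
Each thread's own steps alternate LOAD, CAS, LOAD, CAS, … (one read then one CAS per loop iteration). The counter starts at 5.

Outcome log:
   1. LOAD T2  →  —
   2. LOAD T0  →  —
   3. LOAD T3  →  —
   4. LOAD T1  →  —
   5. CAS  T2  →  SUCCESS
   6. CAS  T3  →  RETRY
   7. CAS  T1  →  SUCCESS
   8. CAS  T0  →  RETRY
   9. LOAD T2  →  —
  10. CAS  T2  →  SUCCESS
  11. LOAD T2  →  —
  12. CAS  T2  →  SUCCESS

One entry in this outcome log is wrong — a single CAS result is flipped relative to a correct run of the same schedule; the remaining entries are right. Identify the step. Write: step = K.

Correct run:
1. LOAD T2 → mem=5 r[T2]=5 [LOAD]
2. LOAD T0 → mem=5 r[T0]=5 [LOAD]
3. LOAD T3 → mem=5 r[T3]=5 [LOAD]
4. LOAD T1 → mem=5 r[T1]=5 [LOAD]
5. CAS T2 → mem=6 r[T2]=5 [OK]
6. CAS T3 → mem=6 r[T3]=5 [RETRY]
7. CAS T1 → mem=6 r[T1]=5 [RETRY]
8. CAS T0 → mem=6 r[T0]=5 [RETRY]
9. LOAD T2 → mem=6 r[T2]=6 [LOAD]
10. CAS T2 → mem=7 r[T2]=6 [OK]
11. LOAD T2 → mem=7 r[T2]=7 [LOAD]
12. CAS T2 → mem=8 r[T2]=7 [OK]
Flip is step 7.

step = 7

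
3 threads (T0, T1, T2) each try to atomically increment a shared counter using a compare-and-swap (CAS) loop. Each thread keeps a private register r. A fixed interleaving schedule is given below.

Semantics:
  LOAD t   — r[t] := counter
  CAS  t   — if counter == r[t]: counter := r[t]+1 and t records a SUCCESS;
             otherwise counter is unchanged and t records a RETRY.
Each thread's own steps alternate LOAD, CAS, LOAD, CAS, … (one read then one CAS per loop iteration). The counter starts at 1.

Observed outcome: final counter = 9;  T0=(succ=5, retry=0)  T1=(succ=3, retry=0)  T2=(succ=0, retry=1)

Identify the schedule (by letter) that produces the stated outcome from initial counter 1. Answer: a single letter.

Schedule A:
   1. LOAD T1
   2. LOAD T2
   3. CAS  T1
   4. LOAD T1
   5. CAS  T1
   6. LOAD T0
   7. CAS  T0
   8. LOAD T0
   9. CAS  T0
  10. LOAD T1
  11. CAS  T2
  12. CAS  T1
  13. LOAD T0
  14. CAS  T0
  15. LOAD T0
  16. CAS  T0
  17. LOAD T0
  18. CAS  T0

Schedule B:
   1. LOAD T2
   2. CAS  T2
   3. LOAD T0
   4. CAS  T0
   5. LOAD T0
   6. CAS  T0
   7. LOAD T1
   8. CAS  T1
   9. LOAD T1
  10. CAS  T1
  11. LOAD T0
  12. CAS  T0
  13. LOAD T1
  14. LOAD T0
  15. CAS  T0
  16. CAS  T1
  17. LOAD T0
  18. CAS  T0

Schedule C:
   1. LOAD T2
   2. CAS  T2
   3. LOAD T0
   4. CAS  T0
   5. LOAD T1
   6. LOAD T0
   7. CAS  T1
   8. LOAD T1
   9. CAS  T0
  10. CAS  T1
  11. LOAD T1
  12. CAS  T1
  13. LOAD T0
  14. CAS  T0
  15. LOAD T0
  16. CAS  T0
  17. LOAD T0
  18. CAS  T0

Run A:
T1 LOAD — after: cnt=1, r=1 — load
T2 LOAD — after: cnt=1, r=1 — load
T1 CAS — after: cnt=2, r=1 — ok
T1 LOAD — after: cnt=2, r=2 — load
T1 CAS — after: cnt=3, r=2 — ok
T0 LOAD — after: cnt=3, r=3 — load
T0 CAS — after: cnt=4, r=3 — ok
T0 LOAD — after: cnt=4, r=4 — load
T0 CAS — after: cnt=5, r=4 — ok
T1 LOAD — after: cnt=5, r=5 — load
T2 CAS — after: cnt=5, r=1 — retry
T1 CAS — after: cnt=6, r=5 — ok
T0 LOAD — after: cnt=6, r=6 — load
T0 CAS — after: cnt=7, r=6 — ok
T0 LOAD — after: cnt=7, r=7 — load
T0 CAS — after: cnt=8, r=7 — ok
T0 LOAD — after: cnt=8, r=8 — load
T0 CAS — after: cnt=9, r=8 — ok

A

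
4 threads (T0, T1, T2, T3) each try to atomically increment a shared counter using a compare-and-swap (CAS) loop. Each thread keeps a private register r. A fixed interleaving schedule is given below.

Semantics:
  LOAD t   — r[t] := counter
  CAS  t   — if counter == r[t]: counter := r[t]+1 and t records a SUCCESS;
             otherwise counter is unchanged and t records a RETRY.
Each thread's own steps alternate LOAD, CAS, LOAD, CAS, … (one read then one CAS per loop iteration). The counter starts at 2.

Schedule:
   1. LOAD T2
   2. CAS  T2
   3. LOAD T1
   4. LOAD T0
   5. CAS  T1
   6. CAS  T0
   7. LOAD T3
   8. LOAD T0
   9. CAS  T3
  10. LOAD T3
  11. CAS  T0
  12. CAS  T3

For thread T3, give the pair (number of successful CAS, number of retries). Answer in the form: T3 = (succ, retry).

   1) LOAD T2:  M=2  r_T2=2
   2) CAS  T2:  M=3  r_T2=2 ✓
   3) LOAD T1:  M=3  r_T1=3
   4) LOAD T0:  M=3  r_T0=3
   5) CAS  T1:  M=4  r_T1=3 ✓
   6) CAS  T0:  M=4  r_T0=3 ✗
   7) LOAD T3:  M=4  r_T3=4
   8) LOAD T0:  M=4  r_T0=4
   9) CAS  T3:  M=5  r_T3=4 ✓
  10) LOAD T3:  M=5  r_T3=5
  11) CAS  T0:  M=5  r_T0=4 ✗
  12) CAS  T3:  M=6  r_T3=5 ✓

T3 = (2, 0)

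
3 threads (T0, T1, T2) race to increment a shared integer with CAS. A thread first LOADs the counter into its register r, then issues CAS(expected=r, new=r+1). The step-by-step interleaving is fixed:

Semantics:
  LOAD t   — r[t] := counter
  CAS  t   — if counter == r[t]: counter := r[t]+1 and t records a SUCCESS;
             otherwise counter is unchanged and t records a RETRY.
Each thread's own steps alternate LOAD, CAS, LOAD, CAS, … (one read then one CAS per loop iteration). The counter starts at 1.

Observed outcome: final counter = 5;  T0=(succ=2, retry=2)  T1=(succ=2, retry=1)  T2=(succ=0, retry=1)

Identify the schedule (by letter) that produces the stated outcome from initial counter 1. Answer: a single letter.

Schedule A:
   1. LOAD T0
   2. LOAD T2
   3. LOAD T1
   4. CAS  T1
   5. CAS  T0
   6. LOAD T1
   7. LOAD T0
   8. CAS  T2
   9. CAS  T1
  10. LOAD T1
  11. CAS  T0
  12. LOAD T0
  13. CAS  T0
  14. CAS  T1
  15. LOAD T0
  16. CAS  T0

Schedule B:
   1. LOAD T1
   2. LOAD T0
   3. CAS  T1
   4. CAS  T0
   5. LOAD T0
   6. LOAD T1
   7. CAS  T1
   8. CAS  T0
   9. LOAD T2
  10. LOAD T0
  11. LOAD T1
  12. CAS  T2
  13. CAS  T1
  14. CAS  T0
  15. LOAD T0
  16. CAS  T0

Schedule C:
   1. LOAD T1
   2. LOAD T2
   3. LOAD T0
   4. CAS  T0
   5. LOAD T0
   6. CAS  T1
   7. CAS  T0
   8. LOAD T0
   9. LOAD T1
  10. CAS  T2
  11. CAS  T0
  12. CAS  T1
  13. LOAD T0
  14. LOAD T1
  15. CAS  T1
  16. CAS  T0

Run A:
#1 T0 reads 1
#2 T2 reads 1
#3 T1 reads 1
#4 T1 CAS(1→2) writes; counter now 2
#5 T0 CAS(1→2) fails; counter now 2
#6 T1 reads 2
#7 T0 reads 2
#8 T2 CAS(1→2) fails; counter now 2
#9 T1 CAS(2→3) writes; counter now 3
#10 T1 reads 3
#11 T0 CAS(2→3) fails; counter now 3
#12 T0 reads 3
#13 T0 CAS(3→4) writes; counter now 4
#14 T1 CAS(3→4) fails; counter now 4
#15 T0 reads 4
#16 T0 CAS(4→5) writes; counter now 5

A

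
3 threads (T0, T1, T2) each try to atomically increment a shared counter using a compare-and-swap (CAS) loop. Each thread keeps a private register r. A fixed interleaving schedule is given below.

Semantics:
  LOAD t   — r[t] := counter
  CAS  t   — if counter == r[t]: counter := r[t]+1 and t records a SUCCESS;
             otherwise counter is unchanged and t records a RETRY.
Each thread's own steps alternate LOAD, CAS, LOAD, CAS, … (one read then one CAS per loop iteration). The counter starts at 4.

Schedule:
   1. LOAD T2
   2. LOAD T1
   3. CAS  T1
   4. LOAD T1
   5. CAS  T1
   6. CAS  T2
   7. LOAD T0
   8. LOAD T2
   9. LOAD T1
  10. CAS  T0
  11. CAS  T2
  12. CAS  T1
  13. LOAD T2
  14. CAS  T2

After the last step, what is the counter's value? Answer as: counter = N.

counter = 8

step 1: T2 LOAD ⇒ load; ctr=4 reg=4
step 2: T1 LOAD ⇒ load; ctr=4 reg=4
step 3: T1 CAS ⇒ ok; ctr=5 reg=4
step 4: T1 LOAD ⇒ load; ctr=5 reg=5
step 5: T1 CAS ⇒ ok; ctr=6 reg=5
step 6: T2 CAS ⇒ retry; ctr=6 reg=4
step 7: T0 LOAD ⇒ load; ctr=6 reg=6
step 8: T2 LOAD ⇒ load; ctr=6 reg=6
step 9: T1 LOAD ⇒ load; ctr=6 reg=6
step 10: T0 CAS ⇒ ok; ctr=7 reg=6
step 11: T2 CAS ⇒ retry; ctr=7 reg=6
step 12: T1 CAS ⇒ retry; ctr=7 reg=6
step 13: T2 LOAD ⇒ load; ctr=7 reg=7
step 14: T2 CAS ⇒ ok; ctr=8 reg=7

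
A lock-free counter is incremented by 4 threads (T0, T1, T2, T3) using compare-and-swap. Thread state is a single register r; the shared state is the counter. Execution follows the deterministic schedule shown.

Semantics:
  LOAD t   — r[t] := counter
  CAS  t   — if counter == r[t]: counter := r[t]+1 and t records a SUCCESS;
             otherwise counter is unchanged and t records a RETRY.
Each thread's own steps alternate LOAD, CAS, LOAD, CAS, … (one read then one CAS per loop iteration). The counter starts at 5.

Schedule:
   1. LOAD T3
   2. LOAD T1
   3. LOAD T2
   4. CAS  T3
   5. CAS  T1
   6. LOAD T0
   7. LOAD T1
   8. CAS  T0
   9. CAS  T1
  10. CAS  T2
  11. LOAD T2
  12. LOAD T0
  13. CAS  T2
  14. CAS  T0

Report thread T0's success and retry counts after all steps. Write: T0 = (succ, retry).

T0 = (1, 1)

T3 LOAD — after: cnt=5, r=5 — load
T1 LOAD — after: cnt=5, r=5 — load
T2 LOAD — after: cnt=5, r=5 — load
T3 CAS — after: cnt=6, r=5 — ok
T1 CAS — after: cnt=6, r=5 — retry
T0 LOAD — after: cnt=6, r=6 — load
T1 LOAD — after: cnt=6, r=6 — load
T0 CAS — after: cnt=7, r=6 — ok
T1 CAS — after: cnt=7, r=6 — retry
T2 CAS — after: cnt=7, r=5 — retry
T2 LOAD — after: cnt=7, r=7 — load
T0 LOAD — after: cnt=7, r=7 — load
T2 CAS — after: cnt=8, r=7 — ok
T0 CAS — after: cnt=8, r=7 — retry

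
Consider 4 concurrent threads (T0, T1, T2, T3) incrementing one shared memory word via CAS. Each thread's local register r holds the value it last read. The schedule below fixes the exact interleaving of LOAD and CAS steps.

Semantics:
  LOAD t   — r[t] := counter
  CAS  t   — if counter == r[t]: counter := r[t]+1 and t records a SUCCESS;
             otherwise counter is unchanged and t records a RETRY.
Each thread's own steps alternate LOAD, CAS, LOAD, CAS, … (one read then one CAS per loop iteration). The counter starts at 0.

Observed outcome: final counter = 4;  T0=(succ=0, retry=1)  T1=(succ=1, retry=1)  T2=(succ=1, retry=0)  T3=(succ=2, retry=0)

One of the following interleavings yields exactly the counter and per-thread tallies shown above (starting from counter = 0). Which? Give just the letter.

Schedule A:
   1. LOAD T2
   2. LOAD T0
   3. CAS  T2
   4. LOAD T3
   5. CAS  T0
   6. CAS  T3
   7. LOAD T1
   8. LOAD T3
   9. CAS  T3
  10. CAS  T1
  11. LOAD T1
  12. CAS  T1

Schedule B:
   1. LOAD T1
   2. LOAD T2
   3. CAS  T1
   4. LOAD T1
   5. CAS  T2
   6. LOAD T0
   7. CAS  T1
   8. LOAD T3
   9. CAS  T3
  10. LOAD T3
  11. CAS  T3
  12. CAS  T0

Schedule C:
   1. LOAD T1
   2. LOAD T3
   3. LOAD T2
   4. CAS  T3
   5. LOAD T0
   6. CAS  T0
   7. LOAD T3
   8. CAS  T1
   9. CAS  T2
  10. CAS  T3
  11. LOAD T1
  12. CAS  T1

Simulating candidate A:
#1 T2 reads 0
#2 T0 reads 0
#3 T2 CAS(0→1) writes; counter now 1
#4 T3 reads 1
#5 T0 CAS(0→1) fails; counter now 1
#6 T3 CAS(1→2) writes; counter now 2
#7 T1 reads 2
#8 T3 reads 2
#9 T3 CAS(2→3) writes; counter now 3
#10 T1 CAS(2→3) fails; counter now 3
#11 T1 reads 3
#12 T1 CAS(3→4) writes; counter now 4

A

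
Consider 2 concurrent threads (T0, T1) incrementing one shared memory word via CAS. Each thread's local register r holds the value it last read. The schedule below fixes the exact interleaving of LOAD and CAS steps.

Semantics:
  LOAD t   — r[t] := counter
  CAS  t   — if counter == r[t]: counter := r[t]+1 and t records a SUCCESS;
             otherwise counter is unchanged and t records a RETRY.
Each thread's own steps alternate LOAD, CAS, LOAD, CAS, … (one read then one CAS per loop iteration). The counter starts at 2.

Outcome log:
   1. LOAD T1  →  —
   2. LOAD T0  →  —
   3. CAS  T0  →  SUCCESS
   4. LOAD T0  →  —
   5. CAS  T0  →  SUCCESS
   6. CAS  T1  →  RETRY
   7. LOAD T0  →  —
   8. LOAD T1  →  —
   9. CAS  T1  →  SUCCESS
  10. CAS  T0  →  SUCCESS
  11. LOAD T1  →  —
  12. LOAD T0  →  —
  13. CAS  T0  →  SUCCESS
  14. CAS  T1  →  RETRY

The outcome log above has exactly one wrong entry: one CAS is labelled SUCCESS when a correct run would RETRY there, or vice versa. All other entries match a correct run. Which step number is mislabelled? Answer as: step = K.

Correct run:
[1] T1.load  rd  (counter 2, T1.r 2)
[2] T0.load  rd  (counter 2, T0.r 2)
[3] T0.cas  hit  (counter 3, T0.r 2)
[4] T0.load  rd  (counter 3, T0.r 3)
[5] T0.cas  hit  (counter 4, T0.r 3)
[6] T1.cas  miss  (counter 4, T1.r 2)
[7] T0.load  rd  (counter 4, T0.r 4)
[8] T1.load  rd  (counter 4, T1.r 4)
[9] T1.cas  hit  (counter 5, T1.r 4)
[10] T0.cas  miss  (counter 5, T0.r 4)
[11] T1.load  rd  (counter 5, T1.r 5)
[12] T0.load  rd  (counter 5, T0.r 5)
[13] T0.cas  hit  (counter 6, T0.r 5)
[14] T1.cas  miss  (counter 6, T1.r 5)
Flip is step 10.

step = 10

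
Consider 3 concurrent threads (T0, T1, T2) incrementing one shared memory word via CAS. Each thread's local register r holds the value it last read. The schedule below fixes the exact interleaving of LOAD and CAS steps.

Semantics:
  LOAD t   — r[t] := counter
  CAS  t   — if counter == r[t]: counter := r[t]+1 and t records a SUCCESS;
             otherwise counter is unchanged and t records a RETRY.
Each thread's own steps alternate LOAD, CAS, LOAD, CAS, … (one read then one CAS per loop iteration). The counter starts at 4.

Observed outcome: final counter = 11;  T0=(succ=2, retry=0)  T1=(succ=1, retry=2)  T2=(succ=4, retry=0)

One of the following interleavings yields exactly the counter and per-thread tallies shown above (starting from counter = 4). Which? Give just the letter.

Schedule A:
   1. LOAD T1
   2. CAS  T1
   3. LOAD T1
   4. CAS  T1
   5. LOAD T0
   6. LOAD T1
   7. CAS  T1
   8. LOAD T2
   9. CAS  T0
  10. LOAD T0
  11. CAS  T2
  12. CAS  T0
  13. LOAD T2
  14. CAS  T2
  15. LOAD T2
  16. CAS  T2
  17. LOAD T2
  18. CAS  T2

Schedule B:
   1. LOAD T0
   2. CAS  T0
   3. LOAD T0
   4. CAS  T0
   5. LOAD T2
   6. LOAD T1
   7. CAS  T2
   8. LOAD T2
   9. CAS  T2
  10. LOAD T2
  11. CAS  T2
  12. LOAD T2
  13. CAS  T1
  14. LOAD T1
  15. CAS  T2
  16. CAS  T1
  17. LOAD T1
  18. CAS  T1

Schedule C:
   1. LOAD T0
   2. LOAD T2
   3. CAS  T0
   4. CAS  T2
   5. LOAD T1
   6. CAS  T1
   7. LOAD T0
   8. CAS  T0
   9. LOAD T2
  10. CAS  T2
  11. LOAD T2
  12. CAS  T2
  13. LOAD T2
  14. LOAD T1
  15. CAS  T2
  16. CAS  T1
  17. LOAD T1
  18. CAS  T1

B

Tracing schedule B:
step 1: T0 LOAD ⇒ load; ctr=4 reg=4
step 2: T0 CAS ⇒ ok; ctr=5 reg=4
step 3: T0 LOAD ⇒ load; ctr=5 reg=5
step 4: T0 CAS ⇒ ok; ctr=6 reg=5
step 5: T2 LOAD ⇒ load; ctr=6 reg=6
step 6: T1 LOAD ⇒ load; ctr=6 reg=6
step 7: T2 CAS ⇒ ok; ctr=7 reg=6
step 8: T2 LOAD ⇒ load; ctr=7 reg=7
step 9: T2 CAS ⇒ ok; ctr=8 reg=7
step 10: T2 LOAD ⇒ load; ctr=8 reg=8
step 11: T2 CAS ⇒ ok; ctr=9 reg=8
step 12: T2 LOAD ⇒ load; ctr=9 reg=9
step 13: T1 CAS ⇒ retry; ctr=9 reg=6
step 14: T1 LOAD ⇒ load; ctr=9 reg=9
step 15: T2 CAS ⇒ ok; ctr=10 reg=9
step 16: T1 CAS ⇒ retry; ctr=10 reg=9
step 17: T1 LOAD ⇒ load; ctr=10 reg=10
step 18: T1 CAS ⇒ ok; ctr=11 reg=10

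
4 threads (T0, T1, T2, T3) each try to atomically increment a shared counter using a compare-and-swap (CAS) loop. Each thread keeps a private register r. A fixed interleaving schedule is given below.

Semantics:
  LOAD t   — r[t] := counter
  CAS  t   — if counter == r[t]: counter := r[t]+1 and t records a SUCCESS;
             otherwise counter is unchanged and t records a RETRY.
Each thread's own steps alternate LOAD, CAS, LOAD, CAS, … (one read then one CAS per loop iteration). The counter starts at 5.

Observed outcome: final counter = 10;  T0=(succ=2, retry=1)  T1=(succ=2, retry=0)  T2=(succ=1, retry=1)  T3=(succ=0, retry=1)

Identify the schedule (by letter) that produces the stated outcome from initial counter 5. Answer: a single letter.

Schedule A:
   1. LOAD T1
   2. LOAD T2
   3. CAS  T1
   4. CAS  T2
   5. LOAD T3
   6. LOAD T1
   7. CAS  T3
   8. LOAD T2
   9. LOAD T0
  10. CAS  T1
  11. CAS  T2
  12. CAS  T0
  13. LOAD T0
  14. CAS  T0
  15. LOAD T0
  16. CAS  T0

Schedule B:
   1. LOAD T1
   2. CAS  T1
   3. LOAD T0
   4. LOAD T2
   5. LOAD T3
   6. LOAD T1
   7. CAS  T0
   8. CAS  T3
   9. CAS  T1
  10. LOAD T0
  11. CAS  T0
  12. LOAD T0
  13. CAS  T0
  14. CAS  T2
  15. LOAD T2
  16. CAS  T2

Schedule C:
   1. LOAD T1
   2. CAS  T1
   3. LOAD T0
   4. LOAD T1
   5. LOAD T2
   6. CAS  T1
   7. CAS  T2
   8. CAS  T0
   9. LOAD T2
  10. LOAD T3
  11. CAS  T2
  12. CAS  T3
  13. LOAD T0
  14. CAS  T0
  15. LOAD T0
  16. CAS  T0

Run C:
T1 LOAD — after: cnt=5, r=5 — load
T1 CAS — after: cnt=6, r=5 — ok
T0 LOAD — after: cnt=6, r=6 — load
T1 LOAD — after: cnt=6, r=6 — load
T2 LOAD — after: cnt=6, r=6 — load
T1 CAS — after: cnt=7, r=6 — ok
T2 CAS — after: cnt=7, r=6 — retry
T0 CAS — after: cnt=7, r=6 — retry
T2 LOAD — after: cnt=7, r=7 — load
T3 LOAD — after: cnt=7, r=7 — load
T2 CAS — after: cnt=8, r=7 — ok
T3 CAS — after: cnt=8, r=7 — retry
T0 LOAD — after: cnt=8, r=8 — load
T0 CAS — after: cnt=9, r=8 — ok
T0 LOAD — after: cnt=9, r=9 — load
T0 CAS — after: cnt=10, r=9 — ok

C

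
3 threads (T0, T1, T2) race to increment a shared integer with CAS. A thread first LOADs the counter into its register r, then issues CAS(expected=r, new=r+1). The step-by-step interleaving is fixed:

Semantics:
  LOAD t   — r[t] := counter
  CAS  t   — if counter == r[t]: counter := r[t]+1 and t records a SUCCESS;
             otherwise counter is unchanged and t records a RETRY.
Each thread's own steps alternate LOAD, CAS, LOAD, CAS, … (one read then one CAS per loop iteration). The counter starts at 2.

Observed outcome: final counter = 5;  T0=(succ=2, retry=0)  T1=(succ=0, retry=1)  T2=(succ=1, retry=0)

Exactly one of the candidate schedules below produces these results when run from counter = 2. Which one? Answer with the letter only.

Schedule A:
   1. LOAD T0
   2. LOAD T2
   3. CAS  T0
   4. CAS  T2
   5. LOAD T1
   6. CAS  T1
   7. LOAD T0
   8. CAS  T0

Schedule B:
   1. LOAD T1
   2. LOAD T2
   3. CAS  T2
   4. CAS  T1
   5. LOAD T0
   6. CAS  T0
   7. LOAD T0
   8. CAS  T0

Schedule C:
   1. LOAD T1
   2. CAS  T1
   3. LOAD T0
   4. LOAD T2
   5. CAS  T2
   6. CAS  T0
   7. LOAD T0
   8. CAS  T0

B

Simulating candidate B:
1. LOAD T1 → mem=2 r[T1]=2 [LOAD]
2. LOAD T2 → mem=2 r[T2]=2 [LOAD]
3. CAS T2 → mem=3 r[T2]=2 [OK]
4. CAS T1 → mem=3 r[T1]=2 [RETRY]
5. LOAD T0 → mem=3 r[T0]=3 [LOAD]
6. CAS T0 → mem=4 r[T0]=3 [OK]
7. LOAD T0 → mem=4 r[T0]=4 [LOAD]
8. CAS T0 → mem=5 r[T0]=4 [OK]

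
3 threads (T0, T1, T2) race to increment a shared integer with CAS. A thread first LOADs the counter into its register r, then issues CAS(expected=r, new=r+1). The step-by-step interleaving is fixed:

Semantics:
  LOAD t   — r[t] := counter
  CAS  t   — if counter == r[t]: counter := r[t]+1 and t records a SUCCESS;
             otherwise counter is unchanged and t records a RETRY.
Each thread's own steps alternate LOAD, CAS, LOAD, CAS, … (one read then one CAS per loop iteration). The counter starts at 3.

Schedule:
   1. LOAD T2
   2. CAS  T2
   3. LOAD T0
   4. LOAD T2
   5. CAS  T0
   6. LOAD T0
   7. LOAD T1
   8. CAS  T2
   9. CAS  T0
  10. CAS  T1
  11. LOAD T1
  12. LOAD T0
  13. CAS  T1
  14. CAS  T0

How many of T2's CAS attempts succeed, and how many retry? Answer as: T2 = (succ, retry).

   1) LOAD T2:  M=3  r_T2=3
   2) CAS  T2:  M=4  r_T2=3 ✓
   3) LOAD T0:  M=4  r_T0=4
   4) LOAD T2:  M=4  r_T2=4
   5) CAS  T0:  M=5  r_T0=4 ✓
   6) LOAD T0:  M=5  r_T0=5
   7) LOAD T1:  M=5  r_T1=5
   8) CAS  T2:  M=5  r_T2=4 ✗
   9) CAS  T0:  M=6  r_T0=5 ✓
  10) CAS  T1:  M=6  r_T1=5 ✗
  11) LOAD T1:  M=6  r_T1=6
  12) LOAD T0:  M=6  r_T0=6
  13) CAS  T1:  M=7  r_T1=6 ✓
  14) CAS  T0:  M=7  r_T0=6 ✗

T2 = (1, 1)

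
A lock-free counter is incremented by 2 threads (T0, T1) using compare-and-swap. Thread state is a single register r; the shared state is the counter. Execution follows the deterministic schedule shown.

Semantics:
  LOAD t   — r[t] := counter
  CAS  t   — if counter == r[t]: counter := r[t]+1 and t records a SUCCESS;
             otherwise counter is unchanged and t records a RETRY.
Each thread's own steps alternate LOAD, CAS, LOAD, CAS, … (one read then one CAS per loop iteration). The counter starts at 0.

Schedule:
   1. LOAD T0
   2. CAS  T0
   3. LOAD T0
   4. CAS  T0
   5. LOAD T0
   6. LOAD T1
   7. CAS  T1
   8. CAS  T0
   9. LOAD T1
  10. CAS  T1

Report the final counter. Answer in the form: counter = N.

counter = 4

[1] T0.load  rd  (counter 0, T0.r 0)
[2] T0.cas  hit  (counter 1, T0.r 0)
[3] T0.load  rd  (counter 1, T0.r 1)
[4] T0.cas  hit  (counter 2, T0.r 1)
[5] T0.load  rd  (counter 2, T0.r 2)
[6] T1.load  rd  (counter 2, T1.r 2)
[7] T1.cas  hit  (counter 3, T1.r 2)
[8] T0.cas  miss  (counter 3, T0.r 2)
[9] T1.load  rd  (counter 3, T1.r 3)
[10] T1.cas  hit  (counter 4, T1.r 3)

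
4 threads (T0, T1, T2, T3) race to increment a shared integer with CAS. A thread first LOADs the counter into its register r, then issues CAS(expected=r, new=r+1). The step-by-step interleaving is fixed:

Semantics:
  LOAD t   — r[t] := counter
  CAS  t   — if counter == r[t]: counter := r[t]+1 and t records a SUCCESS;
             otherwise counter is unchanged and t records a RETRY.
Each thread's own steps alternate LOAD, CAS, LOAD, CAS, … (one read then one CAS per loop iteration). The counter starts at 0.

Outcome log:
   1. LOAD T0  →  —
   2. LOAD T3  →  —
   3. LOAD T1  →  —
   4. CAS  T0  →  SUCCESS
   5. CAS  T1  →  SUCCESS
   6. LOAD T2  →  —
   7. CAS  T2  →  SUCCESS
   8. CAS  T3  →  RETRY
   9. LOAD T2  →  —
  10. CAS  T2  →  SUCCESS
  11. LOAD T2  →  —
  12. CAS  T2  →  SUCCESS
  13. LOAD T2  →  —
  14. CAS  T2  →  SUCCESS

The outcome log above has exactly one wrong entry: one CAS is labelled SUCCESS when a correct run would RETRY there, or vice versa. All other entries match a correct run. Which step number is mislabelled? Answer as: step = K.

step = 5

Reference trace:
T0 LOAD — after: cnt=0, r=0 — load
T3 LOAD — after: cnt=0, r=0 — load
T1 LOAD — after: cnt=0, r=0 — load
T0 CAS — after: cnt=1, r=0 — ok
T1 CAS — after: cnt=1, r=0 — retry
T2 LOAD — after: cnt=1, r=1 — load
T2 CAS — after: cnt=2, r=1 — ok
T3 CAS — after: cnt=2, r=0 — retry
T2 LOAD — after: cnt=2, r=2 — load
T2 CAS — after: cnt=3, r=2 — ok
T2 LOAD — after: cnt=3, r=3 — load
T2 CAS — after: cnt=4, r=3 — ok
T2 LOAD — after: cnt=4, r=4 — load
T2 CAS — after: cnt=5, r=4 — ok
Flip is step 5.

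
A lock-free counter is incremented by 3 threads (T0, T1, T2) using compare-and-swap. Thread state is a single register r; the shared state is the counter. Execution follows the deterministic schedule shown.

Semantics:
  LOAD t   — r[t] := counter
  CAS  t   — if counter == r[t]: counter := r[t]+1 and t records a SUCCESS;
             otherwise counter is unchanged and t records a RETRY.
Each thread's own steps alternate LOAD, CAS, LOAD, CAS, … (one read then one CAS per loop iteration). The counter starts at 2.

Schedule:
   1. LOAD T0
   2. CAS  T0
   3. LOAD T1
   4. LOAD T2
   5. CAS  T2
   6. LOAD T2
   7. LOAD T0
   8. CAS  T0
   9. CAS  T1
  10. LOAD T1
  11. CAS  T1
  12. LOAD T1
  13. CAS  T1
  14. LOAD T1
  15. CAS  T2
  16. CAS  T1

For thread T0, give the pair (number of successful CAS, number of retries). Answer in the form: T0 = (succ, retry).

T0 = (2, 0)

step 1: T0 LOAD ⇒ load; ctr=2 reg=2
step 2: T0 CAS ⇒ ok; ctr=3 reg=2
step 3: T1 LOAD ⇒ load; ctr=3 reg=3
step 4: T2 LOAD ⇒ load; ctr=3 reg=3
step 5: T2 CAS ⇒ ok; ctr=4 reg=3
step 6: T2 LOAD ⇒ load; ctr=4 reg=4
step 7: T0 LOAD ⇒ load; ctr=4 reg=4
step 8: T0 CAS ⇒ ok; ctr=5 reg=4
step 9: T1 CAS ⇒ retry; ctr=5 reg=3
step 10: T1 LOAD ⇒ load; ctr=5 reg=5
step 11: T1 CAS ⇒ ok; ctr=6 reg=5
step 12: T1 LOAD ⇒ load; ctr=6 reg=6
step 13: T1 CAS ⇒ ok; ctr=7 reg=6
step 14: T1 LOAD ⇒ load; ctr=7 reg=7
step 15: T2 CAS ⇒ retry; ctr=7 reg=4
step 16: T1 CAS ⇒ ok; ctr=8 reg=7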